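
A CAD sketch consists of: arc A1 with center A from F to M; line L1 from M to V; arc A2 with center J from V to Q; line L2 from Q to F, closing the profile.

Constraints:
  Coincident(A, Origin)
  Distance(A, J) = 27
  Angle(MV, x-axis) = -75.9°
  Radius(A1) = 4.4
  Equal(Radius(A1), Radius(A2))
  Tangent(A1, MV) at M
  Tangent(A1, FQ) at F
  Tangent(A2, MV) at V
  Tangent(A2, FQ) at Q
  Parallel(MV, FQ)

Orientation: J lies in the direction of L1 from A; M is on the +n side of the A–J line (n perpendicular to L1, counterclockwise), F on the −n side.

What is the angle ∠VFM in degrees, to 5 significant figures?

71.948°

The slot axis is L1's direction at -75.9°, so u = (cos -75.9°, sin -75.9°) = (0.24362, -0.96987) and n = (−sin -75.9°, cos -75.9°) = (0.96987, 0.24362). A is at the origin and J lies 27.0 along u from A, so J = 27.0·u = (6.5776, -26.187). Tangency of A1 to both parallel lines with radius 4.4 puts M and F at A ± 4.4·n: M = (4.2674, 1.0719), F = (-4.2674, -1.0719). Equal radii place V and Q the same way about J: V = J + 4.4·n = (10.845, -25.115), Q = J − 4.4·n = (2.3102, -27.258). Then cos ∠VFM = FV·FM / (|FV||FM|), giving 71.948°.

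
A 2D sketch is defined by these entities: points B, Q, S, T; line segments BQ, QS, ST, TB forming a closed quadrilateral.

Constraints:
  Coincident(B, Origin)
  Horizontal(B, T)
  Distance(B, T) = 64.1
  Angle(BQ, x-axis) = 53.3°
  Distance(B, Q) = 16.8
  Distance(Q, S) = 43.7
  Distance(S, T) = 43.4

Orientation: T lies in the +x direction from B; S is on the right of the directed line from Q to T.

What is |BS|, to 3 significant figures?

39.0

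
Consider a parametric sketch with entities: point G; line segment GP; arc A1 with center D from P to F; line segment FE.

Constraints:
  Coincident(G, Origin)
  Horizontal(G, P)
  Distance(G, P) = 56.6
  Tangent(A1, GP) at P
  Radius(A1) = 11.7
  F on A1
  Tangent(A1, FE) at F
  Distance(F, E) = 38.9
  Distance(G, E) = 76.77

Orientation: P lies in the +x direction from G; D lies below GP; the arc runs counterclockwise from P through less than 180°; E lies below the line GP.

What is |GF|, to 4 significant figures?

47.76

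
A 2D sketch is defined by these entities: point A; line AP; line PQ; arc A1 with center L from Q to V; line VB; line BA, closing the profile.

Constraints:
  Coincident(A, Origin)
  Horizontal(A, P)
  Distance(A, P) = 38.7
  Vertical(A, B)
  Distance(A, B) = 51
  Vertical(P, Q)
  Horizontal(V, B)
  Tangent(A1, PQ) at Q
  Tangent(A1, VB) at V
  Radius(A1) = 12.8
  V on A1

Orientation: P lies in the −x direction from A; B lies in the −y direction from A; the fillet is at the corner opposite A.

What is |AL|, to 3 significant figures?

46.2

A and B share the same x with |AB| = 51.0 and B on the −y side, so B = (0.00, -51.0). The virtual corner opposite A is at (-38.7, -51.0). A1 meets PQ tangentially, so LQ is at right angles to PQ and A1 meets VB tangentially, so LV is at right angles to VB, with radius 12.8, so the center L sits 12.8 in from both sides at L = (-25.9, -38.2). Then |AL| = |L − A| = 46.2.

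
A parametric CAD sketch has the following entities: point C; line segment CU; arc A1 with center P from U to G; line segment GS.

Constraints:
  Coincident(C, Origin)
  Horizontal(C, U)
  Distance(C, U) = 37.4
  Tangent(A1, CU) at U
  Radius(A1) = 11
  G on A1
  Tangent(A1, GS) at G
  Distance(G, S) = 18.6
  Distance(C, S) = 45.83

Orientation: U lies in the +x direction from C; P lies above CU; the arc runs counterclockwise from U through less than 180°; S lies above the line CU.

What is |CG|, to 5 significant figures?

49.059

Checks: |PG| = 11.00 ✓; ∠(PG, GS) = 90.00° ✓; |GS| = 18.60 ✓; |CS| = 45.83 ✓.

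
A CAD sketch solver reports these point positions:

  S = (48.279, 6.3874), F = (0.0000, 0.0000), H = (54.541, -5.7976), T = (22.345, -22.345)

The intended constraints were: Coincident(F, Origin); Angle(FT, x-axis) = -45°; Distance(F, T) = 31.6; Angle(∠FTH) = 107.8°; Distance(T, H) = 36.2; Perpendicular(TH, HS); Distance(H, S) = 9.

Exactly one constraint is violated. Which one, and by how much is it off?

Distance(H, S) = 9 — off by 4.70.

F = (0.00, 0.00) ✓; FT at -45.00° ✓; |FT| = 31.60 ✓; ∠FTH = 107.8° ✓; |TH| = 36.20 ✓; ∠(TH, HS) = 90.00° ✓; |HS| = 13.70 ✗.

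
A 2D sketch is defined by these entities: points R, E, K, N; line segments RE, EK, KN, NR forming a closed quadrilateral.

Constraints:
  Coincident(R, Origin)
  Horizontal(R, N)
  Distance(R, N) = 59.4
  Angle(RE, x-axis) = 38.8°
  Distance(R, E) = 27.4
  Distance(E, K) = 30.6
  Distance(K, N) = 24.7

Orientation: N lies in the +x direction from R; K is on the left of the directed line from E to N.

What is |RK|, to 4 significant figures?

56.38

Checks: |EK| = 30.60 ✓; |KN| = 24.70 ✓.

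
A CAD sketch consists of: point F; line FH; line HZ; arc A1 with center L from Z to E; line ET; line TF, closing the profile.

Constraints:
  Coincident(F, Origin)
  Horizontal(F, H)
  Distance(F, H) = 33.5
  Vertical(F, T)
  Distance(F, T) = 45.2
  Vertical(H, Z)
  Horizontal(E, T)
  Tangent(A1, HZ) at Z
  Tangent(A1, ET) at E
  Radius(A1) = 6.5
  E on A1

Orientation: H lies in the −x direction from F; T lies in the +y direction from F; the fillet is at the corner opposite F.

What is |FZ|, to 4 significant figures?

51.19

F is at the origin; FH is horizontal with |FH| = 33.5 and H on the −x side, so H = (-33.50, 0.000). FT is vertical with |FT| = 45.2 and T on the +y side, so T = (0.000, 45.20). The virtual corner opposite F is at (-33.50, 45.20). Since A1 is tangent to HZ there, LZ ⟂ HZ and tangency of A1 to ET means the radius LE is perpendicular to ET, with radius 6.5, so the center L sits 6.5 in from both sides at L = (-27.00, 38.70). That places the tangent points at Z = (-33.50, 38.70) on HZ and E = (-27.00, 45.20) on ET. Then |FZ| = |Z − F| = 51.19.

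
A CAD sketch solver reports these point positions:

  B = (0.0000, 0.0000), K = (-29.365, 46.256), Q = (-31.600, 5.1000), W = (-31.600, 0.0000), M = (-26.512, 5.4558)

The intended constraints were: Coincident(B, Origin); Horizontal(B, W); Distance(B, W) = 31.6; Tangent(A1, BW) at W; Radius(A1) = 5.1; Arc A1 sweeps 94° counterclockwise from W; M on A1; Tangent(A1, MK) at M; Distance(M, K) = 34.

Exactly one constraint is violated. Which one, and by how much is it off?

Distance(M, K) = 34 — off by 6.90.

B = (0.00, 0.00) ✓; B.y = 0.00, W.y = 0.00 ✓; |BW| = 31.60 ✓; ∠(QW, WB) = 90.00° ✓; |QW| = 5.100 ✓; bearing(Q→M) − bearing(Q→W) = 94.00° ✓; |QM| = 5.100 ✓; ∠(QM, MK) = 90.00° ✓; |MK| = 40.90 ✗.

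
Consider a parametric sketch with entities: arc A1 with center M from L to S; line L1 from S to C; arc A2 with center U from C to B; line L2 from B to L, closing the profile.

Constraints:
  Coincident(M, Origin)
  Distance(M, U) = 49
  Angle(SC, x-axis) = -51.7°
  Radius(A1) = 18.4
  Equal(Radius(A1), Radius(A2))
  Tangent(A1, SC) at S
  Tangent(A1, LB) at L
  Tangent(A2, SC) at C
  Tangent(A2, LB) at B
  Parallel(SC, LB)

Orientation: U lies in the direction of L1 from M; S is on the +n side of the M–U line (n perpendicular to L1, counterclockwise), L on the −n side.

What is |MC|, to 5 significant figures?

52.341

The slot axis is L1's direction at -51.7°, so u = (cos -51.7°, sin -51.7°) = (0.61978, -0.78478) and n = (−sin -51.7°, cos -51.7°) = (0.78478, 0.61978). M is at the origin and U lies 49.0 along u from M, so U = 49.0·u = (30.369, -38.454). Tangency of A1 to both parallel lines with radius 18.4 puts S and L at M ± 18.4·n: S = (14.440, 11.404), L = (-14.440, -11.404). Equal radii place C and B the same way about U: C = U + 18.4·n = (44.809, -27.050), B = U − 18.4·n = (15.929, -49.858). Then |MC| = |C − M| = 52.341.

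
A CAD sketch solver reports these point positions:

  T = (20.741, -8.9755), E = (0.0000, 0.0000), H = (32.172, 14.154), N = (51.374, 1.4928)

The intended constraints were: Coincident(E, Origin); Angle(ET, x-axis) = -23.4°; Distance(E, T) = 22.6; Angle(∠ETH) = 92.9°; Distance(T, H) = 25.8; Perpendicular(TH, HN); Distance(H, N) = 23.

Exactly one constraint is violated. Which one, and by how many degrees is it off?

Perpendicular(TH, HN) — off by 7.10°.

E = (0.00, 0.00) ✓; ET at -23.40° ✓; |ET| = 22.60 ✓; ∠ETH = 92.90° ✓; |TH| = 25.80 ✓; ∠(TH, HN) = 97.10° ✗; |HN| = 23.00 ✓.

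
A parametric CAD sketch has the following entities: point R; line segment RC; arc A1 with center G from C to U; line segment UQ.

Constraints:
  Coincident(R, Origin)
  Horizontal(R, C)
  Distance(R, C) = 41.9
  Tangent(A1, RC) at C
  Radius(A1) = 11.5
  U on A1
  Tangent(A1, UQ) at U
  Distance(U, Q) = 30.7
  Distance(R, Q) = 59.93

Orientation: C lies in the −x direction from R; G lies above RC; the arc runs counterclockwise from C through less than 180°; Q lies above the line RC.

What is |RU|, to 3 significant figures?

34.4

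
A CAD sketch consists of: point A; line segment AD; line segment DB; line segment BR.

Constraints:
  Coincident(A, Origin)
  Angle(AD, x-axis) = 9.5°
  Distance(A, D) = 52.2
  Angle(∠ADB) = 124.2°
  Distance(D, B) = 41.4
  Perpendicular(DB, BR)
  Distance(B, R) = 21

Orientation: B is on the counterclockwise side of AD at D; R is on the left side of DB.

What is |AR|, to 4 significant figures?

74.13

A is at the origin; AD runs at 9.5° with length 52.2, so D = 52.2·(cos 9.5°, sin 9.5°) = (51.48, 8.615). ∠ADB = 124.2°, so DB runs at 9.5° + (180° − 124.2°) = 65.30° from the x-axis; with |DB| = 41.4, B = D + 41.4·(cos 65.30°, sin 65.30°) = (68.78, 46.23). The perpendicularity gives BR at right angles to DB; with |BR| = 21.0 on the left of DB, R = B + 21.0·(-0.9085, 0.4179) = (49.71, 55.00). Then |AR| = |R − A| = 74.13.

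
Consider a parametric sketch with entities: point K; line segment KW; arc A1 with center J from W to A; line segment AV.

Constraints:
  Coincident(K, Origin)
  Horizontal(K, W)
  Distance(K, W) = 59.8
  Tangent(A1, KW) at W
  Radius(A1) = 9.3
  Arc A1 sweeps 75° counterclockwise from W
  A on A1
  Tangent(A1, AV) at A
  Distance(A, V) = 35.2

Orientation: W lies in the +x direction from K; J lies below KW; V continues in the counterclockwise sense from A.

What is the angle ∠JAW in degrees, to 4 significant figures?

52.50°

K is at the origin; K and W share the same y with |KW| = 59.8 and W on the +x side, so W = (59.80, 0.000). The tangent condition forces JW to be normal to KW, so J = W + (0, -9.3) = (59.80, -9.300). On A1, W sits at bearing 90° from J; a 75° counterclockwise sweep puts A at bearing 165°, so A = J + 9.3·(cos 165°, sin 165°) = (50.82, -6.893). Then cos ∠JAW = AJ·AW / (|AJ||AW|), giving 52.50°.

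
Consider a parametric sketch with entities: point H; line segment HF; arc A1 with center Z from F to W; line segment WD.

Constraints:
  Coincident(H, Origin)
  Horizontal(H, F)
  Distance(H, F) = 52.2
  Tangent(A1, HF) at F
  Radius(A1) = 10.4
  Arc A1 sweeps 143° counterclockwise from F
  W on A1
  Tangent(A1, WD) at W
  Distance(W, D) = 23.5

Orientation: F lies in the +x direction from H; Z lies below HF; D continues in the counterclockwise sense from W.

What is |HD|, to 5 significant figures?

72.569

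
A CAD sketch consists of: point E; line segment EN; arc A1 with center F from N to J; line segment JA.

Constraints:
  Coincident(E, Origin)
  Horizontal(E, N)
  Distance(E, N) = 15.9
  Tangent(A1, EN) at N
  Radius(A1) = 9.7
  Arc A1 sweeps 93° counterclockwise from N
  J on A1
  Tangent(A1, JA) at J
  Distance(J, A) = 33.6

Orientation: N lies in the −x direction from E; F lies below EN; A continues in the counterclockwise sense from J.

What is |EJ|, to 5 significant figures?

27.548

Since A1 is tangent to EN there, FN ⟂ EN, so F = N + (0, -9.7) = (-15.900, -9.7000). On A1, N sits at bearing 90° from F; a 93° counterclockwise sweep puts J at bearing 183°, so J = F + 9.7·(cos 183°, sin 183°) = (-25.587, -10.208). Then |EJ| = |J − E| = 27.548.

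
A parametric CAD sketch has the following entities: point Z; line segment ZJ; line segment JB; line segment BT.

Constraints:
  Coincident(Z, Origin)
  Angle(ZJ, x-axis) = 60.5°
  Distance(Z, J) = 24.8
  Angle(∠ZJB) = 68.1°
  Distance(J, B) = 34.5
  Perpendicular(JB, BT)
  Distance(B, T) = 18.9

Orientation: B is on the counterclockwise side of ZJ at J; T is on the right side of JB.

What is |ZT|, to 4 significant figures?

48.93

Z is at the origin; ZJ runs at 60.5° with length 24.8, so J = 24.8·(cos 60.5°, sin 60.5°) = (12.21, 21.58). ∠ZJB = 68.1°, so JB runs at 60.5° + (180° − 68.1°) = 172.4° from the x-axis; with |JB| = 34.5, B = J + 34.5·(cos 172.4°, sin 172.4°) = (-21.98, 26.15). JB ⟂ BT; with |BT| = 18.9 on the right of JB, T = B + 18.9·(0.1323, 0.9912) = (-19.49, 44.88). Then |ZT| = |T − Z| = 48.93.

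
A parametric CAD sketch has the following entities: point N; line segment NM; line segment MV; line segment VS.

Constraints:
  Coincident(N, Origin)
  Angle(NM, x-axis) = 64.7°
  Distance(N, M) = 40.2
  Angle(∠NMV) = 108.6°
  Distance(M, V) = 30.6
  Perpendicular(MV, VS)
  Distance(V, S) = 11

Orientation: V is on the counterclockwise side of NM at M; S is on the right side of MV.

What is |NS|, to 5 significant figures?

65.546

N is at the origin; NM runs at 64.7° with length 40.2, so M = 40.2·(cos 64.7°, sin 64.7°) = (17.180, 36.344). ∠NMV = 108.6°, so MV runs at 64.7° + (180° − 108.6°) = 136.10° from the x-axis; with |MV| = 30.6, V = M + 30.6·(cos 136.10°, sin 136.10°) = (-4.8691, 57.562). MV ⟂ VS; with |VS| = 11.0 on the right of MV, S = V + 11.0·(0.69340, 0.72055) = (2.7583, 65.488). Then |NS| = |S − N| = 65.546.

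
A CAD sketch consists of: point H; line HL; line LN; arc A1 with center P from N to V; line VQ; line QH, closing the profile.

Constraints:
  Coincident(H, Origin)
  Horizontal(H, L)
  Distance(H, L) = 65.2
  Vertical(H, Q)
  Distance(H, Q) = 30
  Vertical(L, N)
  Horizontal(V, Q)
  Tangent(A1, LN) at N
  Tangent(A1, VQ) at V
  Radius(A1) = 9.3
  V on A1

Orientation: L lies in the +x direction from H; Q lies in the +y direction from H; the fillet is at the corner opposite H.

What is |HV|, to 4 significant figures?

63.44

The virtual corner opposite H is at (65.20, 30.00). The tangent condition forces PN to be normal to LN and tangency of A1 to VQ means the radius PV is perpendicular to VQ, with radius 9.3, so the center P sits 9.3 in from both sides at P = (55.90, 20.70). That places the tangent points at N = (65.20, 20.70) on LN and V = (55.90, 30.00) on VQ. Then |HV| = |V − H| = 63.44.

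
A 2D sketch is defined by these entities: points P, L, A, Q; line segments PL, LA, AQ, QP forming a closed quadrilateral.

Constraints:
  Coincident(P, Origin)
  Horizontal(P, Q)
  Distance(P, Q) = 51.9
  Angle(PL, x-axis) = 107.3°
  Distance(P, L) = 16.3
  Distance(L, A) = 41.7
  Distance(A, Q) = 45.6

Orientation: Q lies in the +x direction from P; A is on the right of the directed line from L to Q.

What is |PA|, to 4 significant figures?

25.59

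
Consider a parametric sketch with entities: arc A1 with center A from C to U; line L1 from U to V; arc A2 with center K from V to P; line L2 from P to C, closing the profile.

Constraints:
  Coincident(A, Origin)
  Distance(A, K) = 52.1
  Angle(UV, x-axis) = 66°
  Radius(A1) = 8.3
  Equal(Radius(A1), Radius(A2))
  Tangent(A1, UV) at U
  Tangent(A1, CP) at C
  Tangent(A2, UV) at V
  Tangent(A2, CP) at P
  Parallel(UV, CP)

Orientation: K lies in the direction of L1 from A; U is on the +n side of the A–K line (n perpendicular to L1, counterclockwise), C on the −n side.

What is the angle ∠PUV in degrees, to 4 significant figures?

17.67°

The slot axis is L1's direction at 66.0°, so u = (cos 66.0°, sin 66.0°) = (0.4067, 0.9135) and n = (−sin 66.0°, cos 66.0°) = (-0.9135, 0.4067). A is at the origin and K lies 52.1 along u from A, so K = 52.1·u = (21.19, 47.60). Tangency of A1 to both parallel lines with radius 8.3 puts U and C at A ± 8.3·n: U = (-7.582, 3.376), C = (7.582, -3.376). Equal radii place V and P the same way about K: V = K + 8.3·n = (13.61, 50.97), P = K − 8.3·n = (28.77, 44.22). Then cos ∠PUV = UP·UV / (|UP||UV|), giving 17.67°.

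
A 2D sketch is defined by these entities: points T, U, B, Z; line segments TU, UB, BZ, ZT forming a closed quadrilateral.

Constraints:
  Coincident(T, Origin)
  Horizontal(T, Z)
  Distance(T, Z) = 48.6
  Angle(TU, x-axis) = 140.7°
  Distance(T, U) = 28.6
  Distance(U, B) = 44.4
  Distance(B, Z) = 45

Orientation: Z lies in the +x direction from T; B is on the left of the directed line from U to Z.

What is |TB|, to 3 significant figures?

39.2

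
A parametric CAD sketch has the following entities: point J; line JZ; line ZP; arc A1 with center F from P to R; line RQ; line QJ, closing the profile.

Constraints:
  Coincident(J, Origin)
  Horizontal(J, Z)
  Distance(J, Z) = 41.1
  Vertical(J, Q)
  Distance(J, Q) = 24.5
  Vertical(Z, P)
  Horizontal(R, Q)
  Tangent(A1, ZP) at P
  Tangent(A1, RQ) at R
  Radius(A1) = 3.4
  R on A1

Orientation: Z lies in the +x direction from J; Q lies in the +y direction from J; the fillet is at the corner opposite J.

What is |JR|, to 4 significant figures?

44.96

J is at the origin; JZ is horizontal with |JZ| = 41.1 and Z on the +x side, so Z = (41.10, 0.000). J and Q share the same x with |JQ| = 24.5 and Q on the +y side, so Q = (0.000, 24.50). The virtual corner opposite J is at (41.10, 24.50). A1 meets ZP tangentially, so FP is at right angles to ZP and since A1 is tangent to RQ there, FR ⟂ RQ, with radius 3.4, so the center F sits 3.4 in from both sides at F = (37.70, 21.10). That places the tangent points at P = (41.10, 21.10) on ZP and R = (37.70, 24.50) on RQ. Then |JR| = |R − J| = 44.96.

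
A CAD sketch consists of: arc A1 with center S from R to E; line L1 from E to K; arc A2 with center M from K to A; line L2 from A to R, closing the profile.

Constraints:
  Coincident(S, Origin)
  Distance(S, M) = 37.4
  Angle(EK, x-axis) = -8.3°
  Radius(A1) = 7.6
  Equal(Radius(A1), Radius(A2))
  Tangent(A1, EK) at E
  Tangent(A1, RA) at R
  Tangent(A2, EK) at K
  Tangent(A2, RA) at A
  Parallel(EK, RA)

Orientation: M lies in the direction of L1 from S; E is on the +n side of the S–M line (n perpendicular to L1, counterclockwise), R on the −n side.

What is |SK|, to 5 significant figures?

38.164

Tangency of A1 to both parallel lines with radius 7.6 puts E and R at S ± 7.6·n: E = (1.0971, 7.5204), R = (-1.0971, -7.5204). Equal radii place K and A the same way about M: K = M + 7.6·n = (38.105, 2.1215), A = M − 7.6·n = (35.911, -12.919). Then |SK| = |K − S| = 38.164.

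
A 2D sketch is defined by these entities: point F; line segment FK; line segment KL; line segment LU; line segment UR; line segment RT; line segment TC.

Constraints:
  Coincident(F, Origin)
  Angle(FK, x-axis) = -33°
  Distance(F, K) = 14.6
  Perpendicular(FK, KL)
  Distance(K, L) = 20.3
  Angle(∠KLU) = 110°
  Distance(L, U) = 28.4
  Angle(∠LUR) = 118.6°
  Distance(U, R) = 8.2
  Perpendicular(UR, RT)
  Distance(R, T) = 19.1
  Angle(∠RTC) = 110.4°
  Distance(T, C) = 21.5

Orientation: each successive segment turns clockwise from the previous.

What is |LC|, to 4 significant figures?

2.336

F is at the origin; FK runs at -33.0° with length 14.6, so K = (12.24, -7.952). FK ⟂ KL, so KL runs at -123.0°; with |KL| = 20.3, L = (1.188, -24.98). ∠KLU = 110.0° gives LU at 167.0° from the x-axis; with |LU| = 28.4, U = (-26.48, -18.59). ∠LUR = 118.6° gives UR at 105.6° from the x-axis; with |UR| = 8.2, R = (-28.69, -10.69). UR is perpendicular to RT, so RT runs at 15.60°; with |RT| = 19.1, T = (-10.29, -5.554). ∠RTC = 110.4° gives TC at -54.00° from the x-axis; with |TC| = 21.5, C = (2.345, -22.95). Then |LC| = |C − L| = 2.336.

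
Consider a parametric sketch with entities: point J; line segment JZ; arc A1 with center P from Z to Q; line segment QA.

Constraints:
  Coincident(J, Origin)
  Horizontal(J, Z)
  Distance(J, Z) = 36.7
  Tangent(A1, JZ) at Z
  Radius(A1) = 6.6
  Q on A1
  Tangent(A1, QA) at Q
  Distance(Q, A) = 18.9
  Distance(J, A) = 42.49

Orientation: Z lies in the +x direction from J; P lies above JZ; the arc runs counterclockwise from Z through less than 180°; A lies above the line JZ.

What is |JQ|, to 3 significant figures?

43.6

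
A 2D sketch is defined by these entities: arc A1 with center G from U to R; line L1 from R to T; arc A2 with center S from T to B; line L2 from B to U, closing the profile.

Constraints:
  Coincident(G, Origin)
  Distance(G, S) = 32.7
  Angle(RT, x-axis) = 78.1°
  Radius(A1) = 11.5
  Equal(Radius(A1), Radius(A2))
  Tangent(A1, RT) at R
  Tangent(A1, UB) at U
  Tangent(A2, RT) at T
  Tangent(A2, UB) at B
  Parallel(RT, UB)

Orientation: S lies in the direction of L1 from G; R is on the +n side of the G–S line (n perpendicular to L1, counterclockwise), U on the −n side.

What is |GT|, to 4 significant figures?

34.66

The slot axis is L1's direction at 78.1°, so u = (cos 78.1°, sin 78.1°) = (0.2062, 0.9785) and n = (−sin 78.1°, cos 78.1°) = (-0.9785, 0.2062). G is at the origin and S lies 32.7 along u from G, so S = 32.7·u = (6.743, 32.00). Tangency of A1 to both parallel lines with radius 11.5 puts R and U at G ± 11.5·n: R = (-11.25, 2.371), U = (11.25, -2.371). Equal radii place T and B the same way about S: T = S + 11.5·n = (-4.510, 34.37), B = S − 11.5·n = (18.00, 29.63). Then |GT| = |T − G| = 34.66.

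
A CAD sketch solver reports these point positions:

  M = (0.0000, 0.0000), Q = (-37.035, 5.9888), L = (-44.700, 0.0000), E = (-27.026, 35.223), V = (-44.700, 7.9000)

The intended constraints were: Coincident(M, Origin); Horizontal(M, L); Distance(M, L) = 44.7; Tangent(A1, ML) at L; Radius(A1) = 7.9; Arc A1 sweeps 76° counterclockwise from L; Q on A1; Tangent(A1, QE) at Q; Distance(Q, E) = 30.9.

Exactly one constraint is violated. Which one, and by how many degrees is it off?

Tangent(A1, QE) at Q — off by 4.90°.

M = (0.00, 0.00) ✓; M.y = 0.00, L.y = 0.00 ✓; |ML| = 44.70 ✓; ∠(VL, LM) = 90.00° ✓; |VL| = 7.900 ✓; bearing(V→Q) − bearing(V→L) = 76.00° ✓; |VQ| = 7.900 ✓; ∠(VQ, QE) = 94.90° ✗; |QE| = 30.90 ✓.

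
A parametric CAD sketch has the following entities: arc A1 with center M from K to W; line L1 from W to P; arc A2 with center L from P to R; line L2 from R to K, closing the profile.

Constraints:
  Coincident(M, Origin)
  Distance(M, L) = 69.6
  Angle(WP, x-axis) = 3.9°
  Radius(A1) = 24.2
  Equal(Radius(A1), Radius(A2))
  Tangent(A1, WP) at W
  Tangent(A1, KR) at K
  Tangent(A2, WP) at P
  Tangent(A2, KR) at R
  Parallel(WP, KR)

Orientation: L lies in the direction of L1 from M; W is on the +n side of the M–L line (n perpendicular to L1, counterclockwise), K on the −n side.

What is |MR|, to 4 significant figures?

73.69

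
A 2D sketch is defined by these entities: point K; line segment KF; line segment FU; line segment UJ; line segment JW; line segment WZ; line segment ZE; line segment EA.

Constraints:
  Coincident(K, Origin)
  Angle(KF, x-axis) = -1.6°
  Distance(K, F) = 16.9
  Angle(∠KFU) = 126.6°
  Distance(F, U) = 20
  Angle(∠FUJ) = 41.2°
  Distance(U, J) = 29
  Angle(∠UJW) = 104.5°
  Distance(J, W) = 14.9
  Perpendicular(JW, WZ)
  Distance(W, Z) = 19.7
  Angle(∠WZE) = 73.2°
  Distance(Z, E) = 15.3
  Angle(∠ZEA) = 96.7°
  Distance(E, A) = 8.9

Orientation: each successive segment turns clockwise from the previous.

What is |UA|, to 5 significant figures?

23.393

K is at the origin; KF runs at -1.6° with length 16.9, so F = (16.893, -0.47188). ∠KFU = 126.6° gives FU at -55.000° from the x-axis; with |FU| = 20.0, U = (28.365, -16.855). ∠FUJ = 41.2° gives UJ at 166.20° from the x-axis; with |UJ| = 29.0, J = (0.20205, -9.9374). ∠UJW = 104.5° gives JW at 90.700° from the x-axis; with |JW| = 14.9, W = (0.020012, 4.9614). The perpendicularity gives WZ at right angles to JW, so WZ runs at 0.70000°; with |WZ| = 19.7, Z = (19.719, 5.2021). ∠WZE = 73.2° gives ZE at -106.10° from the x-axis; with |ZE| = 15.3, E = (15.476, -9.4978). ∠ZEA = 96.7° gives EA at 170.60° from the x-axis; with |EA| = 8.9, A = (6.6951, -8.0442). Then |UA| = |A − U| = 23.393.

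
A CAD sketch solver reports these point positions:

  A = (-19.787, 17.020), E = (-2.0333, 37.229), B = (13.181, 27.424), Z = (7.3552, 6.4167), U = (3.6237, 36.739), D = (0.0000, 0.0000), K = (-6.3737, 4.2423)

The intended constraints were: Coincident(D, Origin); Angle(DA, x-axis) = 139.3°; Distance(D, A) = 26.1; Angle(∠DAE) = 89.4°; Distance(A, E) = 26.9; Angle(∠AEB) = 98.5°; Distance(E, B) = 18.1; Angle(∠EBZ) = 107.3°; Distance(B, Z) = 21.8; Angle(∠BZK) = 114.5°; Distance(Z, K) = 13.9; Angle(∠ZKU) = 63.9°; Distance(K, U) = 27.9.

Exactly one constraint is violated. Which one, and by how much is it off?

Distance(K, U) = 27.9 — off by 6.10.

D = (0.00, 0.00) ✓; DA at 139.3° ✓; |DA| = 26.10 ✓; ∠DAE = 89.40° ✓; |AE| = 26.90 ✓; ∠AEB = 98.50° ✓; |EB| = 18.10 ✓; ∠EBZ = 107.3° ✓; |BZ| = 21.80 ✓; ∠BZK = 114.5° ✓; |ZK| = 13.90 ✓; ∠ZKU = 63.90° ✓; |KU| = 34.00 ✗.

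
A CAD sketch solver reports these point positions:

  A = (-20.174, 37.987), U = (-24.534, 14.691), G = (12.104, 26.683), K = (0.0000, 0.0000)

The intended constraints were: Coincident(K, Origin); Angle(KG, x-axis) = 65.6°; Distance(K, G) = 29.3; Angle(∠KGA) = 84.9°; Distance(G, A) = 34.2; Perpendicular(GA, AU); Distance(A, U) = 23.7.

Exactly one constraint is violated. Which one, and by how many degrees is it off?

Perpendicular(GA, AU) — off by 8.70°.

K = (0.00, 0.00) ✓; KG at 65.60° ✓; |KG| = 29.30 ✓; ∠KGA = 84.90° ✓; |GA| = 34.20 ✓; ∠(GA, AU) = 98.70° ✗; |AU| = 23.70 ✓.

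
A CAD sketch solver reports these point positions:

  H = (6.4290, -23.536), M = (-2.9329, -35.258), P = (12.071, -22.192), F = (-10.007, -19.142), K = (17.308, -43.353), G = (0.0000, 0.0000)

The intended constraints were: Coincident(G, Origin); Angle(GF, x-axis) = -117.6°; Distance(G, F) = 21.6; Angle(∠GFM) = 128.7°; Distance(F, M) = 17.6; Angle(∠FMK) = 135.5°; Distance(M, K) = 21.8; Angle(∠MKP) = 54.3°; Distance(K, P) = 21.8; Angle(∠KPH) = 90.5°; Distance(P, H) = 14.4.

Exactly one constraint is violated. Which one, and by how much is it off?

Distance(P, H) = 14.4 — off by 8.60.

G = (0.00, 0.00) ✓; GF at -117.6° ✓; |GF| = 21.60 ✓; ∠GFM = 128.7° ✓; |FM| = 17.60 ✓; ∠FMK = 135.5° ✓; |MK| = 21.80 ✓; ∠MKP = 54.30° ✓; |KP| = 21.80 ✓; ∠KPH = 90.50° ✓; |PH| = 5.800 ✗.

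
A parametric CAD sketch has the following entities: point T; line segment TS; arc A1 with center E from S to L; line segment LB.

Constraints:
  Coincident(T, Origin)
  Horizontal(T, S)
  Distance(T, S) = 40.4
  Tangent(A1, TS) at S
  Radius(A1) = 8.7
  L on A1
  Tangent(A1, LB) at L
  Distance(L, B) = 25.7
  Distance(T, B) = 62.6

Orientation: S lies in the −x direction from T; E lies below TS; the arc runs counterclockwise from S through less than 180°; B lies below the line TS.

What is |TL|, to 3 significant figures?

49.5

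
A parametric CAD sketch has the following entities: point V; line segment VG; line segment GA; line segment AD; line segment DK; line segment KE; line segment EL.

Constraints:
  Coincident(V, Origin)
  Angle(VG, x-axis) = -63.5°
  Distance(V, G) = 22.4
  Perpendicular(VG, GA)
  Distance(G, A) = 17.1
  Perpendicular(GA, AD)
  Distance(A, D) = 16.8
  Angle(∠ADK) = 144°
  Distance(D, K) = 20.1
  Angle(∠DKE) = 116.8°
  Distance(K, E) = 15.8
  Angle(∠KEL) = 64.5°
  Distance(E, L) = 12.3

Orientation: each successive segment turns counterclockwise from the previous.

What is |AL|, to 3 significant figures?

28.9

V is at the origin; VG runs at -63.5° with length 22.4, so G = (9.99, -20.0). VG is perpendicular to GA, so GA runs at 26.5°; with |GA| = 17.1, A = (25.3, -12.4). The perpendicularity gives AD at right angles to GA, so AD runs at 116°; with |AD| = 16.8, D = (17.8, 2.62). ∠ADK = 144.0° gives DK at 152° from the x-axis; with |DK| = 20.1, K = (-0.0268, 11.9). ∠DKE = 116.8° gives KE at -144° from the x-axis; with |KE| = 15.8, E = (-12.9, 2.68). ∠KEL = 64.5° gives EL at -28.8° from the x-axis; with |EL| = 12.3, L = (-2.08, -3.25). Then |AL| = |L − A| = 28.9.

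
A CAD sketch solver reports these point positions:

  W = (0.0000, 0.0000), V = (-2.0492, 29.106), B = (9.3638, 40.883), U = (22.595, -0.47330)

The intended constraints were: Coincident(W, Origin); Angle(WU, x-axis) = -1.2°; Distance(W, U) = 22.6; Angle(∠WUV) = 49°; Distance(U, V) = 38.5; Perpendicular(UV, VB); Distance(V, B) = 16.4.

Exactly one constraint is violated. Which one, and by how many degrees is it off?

Perpendicular(UV, VB) — off by 6.10°.

W = (0.00, 0.00) ✓; WU at -1.200° ✓; |WU| = 22.60 ✓; ∠WUV = 49.00° ✓; |UV| = 38.50 ✓; ∠(UV, VB) = 83.90° ✗; |VB| = 16.40 ✓.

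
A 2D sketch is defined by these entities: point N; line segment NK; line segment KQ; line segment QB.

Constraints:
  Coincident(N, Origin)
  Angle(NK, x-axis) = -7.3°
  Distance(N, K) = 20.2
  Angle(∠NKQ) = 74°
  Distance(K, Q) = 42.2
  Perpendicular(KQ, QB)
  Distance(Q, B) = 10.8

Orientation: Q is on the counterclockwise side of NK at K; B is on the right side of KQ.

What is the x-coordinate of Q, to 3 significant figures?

13.7

N is at the origin; NK runs at -7.3° with length 20.2, so K = 20.2·(cos -7.3°, sin -7.3°) = (20.0, -2.57). ∠NKQ = 74.0°, so KQ runs at -7.3° + (180° − 74.0°) = 98.7° from the x-axis; with |KQ| = 42.2, Q = K + 42.2·(cos 98.7°, sin 98.7°) = (13.7, 39.1). So Q.x = 13.7.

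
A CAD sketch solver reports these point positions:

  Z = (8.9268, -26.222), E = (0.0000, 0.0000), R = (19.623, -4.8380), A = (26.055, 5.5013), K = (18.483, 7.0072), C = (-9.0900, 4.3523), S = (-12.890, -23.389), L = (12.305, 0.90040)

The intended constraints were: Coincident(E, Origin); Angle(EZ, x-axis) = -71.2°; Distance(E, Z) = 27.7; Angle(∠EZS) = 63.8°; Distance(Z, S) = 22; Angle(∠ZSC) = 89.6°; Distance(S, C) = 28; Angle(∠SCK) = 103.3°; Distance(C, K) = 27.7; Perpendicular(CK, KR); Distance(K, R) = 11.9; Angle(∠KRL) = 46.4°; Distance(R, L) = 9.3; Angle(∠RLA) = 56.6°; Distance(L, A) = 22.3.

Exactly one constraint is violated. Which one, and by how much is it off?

Distance(L, A) = 22.3 — off by 7.80.

E = (0.00, 0.00) ✓; EZ at -71.20° ✓; |EZ| = 27.70 ✓; ∠EZS = 63.80° ✓; |ZS| = 22.00 ✓; ∠ZSC = 89.60° ✓; |SC| = 28.00 ✓; ∠SCK = 103.3° ✓; |CK| = 27.70 ✓; ∠(CK, KR) = 90.00° ✓; |KR| = 11.90 ✓; ∠KRL = 46.40° ✓; |RL| = 9.300 ✓; ∠RLA = 56.60° ✓; |LA| = 14.50 ✗.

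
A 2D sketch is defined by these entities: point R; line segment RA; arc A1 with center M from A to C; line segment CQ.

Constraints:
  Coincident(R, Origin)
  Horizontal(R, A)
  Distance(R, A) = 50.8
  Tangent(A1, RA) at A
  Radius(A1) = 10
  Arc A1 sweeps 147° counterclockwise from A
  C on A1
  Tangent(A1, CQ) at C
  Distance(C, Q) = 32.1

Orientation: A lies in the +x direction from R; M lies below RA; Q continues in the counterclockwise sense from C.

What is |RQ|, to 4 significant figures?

80.69

On A1, A sits at bearing 90° from M; a 147° counterclockwise sweep puts C at bearing 237°, so C = M + 10.0·(cos 237°, sin 237°) = (45.35, -18.39). The tangent condition forces MC to be normal to CQ, so CQ runs along (−sin 237°, cos 237°); with |CQ| = 32.1, Q = (72.27, -35.87). Then |RQ| = |Q − R| = 80.69.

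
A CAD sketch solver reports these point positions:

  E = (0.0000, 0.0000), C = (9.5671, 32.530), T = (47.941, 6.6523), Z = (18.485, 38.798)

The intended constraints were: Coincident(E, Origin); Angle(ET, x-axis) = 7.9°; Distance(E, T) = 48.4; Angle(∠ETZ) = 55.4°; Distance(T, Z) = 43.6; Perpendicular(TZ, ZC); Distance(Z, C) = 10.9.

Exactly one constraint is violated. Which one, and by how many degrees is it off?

Perpendicular(TZ, ZC) — off by 7.40°.

E = (0.00, 0.00) ✓; ET at 7.900° ✓; |ET| = 48.40 ✓; ∠ETZ = 55.40° ✓; |TZ| = 43.60 ✓; ∠(TZ, ZC) = 82.60° ✗; |ZC| = 10.90 ✓.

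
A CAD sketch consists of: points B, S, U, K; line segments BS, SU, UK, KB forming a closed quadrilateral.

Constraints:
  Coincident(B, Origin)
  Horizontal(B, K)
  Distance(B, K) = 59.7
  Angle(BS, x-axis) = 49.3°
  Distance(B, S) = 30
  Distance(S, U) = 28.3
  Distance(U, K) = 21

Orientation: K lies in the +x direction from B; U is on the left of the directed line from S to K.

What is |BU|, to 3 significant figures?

50.2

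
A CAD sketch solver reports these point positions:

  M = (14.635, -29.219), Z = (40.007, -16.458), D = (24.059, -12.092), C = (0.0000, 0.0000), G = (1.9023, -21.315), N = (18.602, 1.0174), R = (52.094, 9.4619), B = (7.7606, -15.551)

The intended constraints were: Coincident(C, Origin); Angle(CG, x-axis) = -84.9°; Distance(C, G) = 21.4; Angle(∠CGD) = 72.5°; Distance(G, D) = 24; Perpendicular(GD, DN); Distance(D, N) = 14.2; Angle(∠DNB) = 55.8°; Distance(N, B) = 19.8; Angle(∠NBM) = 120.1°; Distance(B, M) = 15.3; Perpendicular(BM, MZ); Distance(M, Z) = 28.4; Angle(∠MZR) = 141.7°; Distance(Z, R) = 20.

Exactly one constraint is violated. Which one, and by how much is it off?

Distance(Z, R) = 20 — off by 8.60.

C = (0.00, 0.00) ✓; CG at -84.90° ✓; |CG| = 21.40 ✓; ∠CGD = 72.50° ✓; |GD| = 24.00 ✓; ∠(GD, DN) = 90.00° ✓; |DN| = 14.20 ✓; ∠DNB = 55.80° ✓; |NB| = 19.80 ✓; ∠NBM = 120.1° ✓; |BM| = 15.30 ✓; ∠(BM, MZ) = 90.00° ✓; |MZ| = 28.40 ✓; ∠MZR = 141.7° ✓; |ZR| = 28.60 ✗.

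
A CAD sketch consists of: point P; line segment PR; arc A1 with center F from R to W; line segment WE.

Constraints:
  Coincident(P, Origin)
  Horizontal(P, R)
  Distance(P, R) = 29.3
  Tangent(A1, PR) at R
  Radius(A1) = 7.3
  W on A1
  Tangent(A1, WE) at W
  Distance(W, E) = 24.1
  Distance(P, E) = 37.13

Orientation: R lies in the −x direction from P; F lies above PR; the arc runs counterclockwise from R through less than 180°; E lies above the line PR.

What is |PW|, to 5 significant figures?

23.058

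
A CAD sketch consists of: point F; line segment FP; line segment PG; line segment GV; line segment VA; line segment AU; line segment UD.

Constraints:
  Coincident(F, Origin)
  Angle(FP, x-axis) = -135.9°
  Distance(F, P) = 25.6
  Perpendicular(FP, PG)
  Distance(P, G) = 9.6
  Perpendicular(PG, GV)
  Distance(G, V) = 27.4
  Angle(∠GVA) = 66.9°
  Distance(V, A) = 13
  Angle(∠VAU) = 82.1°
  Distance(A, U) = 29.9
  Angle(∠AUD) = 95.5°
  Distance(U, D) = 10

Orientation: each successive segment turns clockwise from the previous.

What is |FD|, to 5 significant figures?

33.066

F is at the origin; FP runs at -135.9° with length 25.6, so P = (-18.384, -17.815). FP ⟂ PG, so PG runs at 134.10°; with |PG| = 9.6, G = (-25.065, -10.921). PG ⟂ GV, so GV runs at 44.100°; with |GV| = 27.4, V = (-5.3881, 8.1467). ∠GVA = 66.9° gives VA at -69.000° from the x-axis; with |VA| = 13.0, A = (-0.72935, -3.9899). ∠VAU = 82.1° gives AU at -166.90° from the x-axis; with |AU| = 29.9, U = (-29.851, -10.767). ∠AUD = 95.5° gives UD at 108.60° from the x-axis; with |UD| = 10.0, D = (-33.041, -1.2891). Then |FD| = |D − F| = 33.066.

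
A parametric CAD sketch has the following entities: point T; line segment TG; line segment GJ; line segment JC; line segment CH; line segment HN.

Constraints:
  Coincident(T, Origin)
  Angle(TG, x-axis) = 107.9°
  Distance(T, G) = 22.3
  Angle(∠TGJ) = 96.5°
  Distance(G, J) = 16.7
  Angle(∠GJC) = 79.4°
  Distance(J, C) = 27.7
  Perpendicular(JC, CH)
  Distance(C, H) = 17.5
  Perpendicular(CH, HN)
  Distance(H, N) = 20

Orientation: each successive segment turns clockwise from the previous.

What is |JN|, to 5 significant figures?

19.119

JC ⟂ CH, so CH runs at -166.20°; with |CH| = 17.5, H = (-2.0331, -2.9554). The perpendicularity gives HN at right angles to CH, so HN runs at 103.80°; with |HN| = 20.0, N = (-6.8038, 16.467). Then |JN| = |N − J| = 19.119.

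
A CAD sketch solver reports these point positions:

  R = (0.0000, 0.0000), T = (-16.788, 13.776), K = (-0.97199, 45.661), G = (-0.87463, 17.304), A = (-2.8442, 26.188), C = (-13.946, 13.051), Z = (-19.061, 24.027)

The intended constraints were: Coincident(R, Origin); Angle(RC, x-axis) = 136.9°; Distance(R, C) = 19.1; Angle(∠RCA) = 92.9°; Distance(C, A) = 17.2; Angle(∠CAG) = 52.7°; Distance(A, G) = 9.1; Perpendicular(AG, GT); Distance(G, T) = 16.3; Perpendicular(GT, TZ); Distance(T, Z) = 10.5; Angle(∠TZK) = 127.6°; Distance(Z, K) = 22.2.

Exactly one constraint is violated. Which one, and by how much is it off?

Distance(Z, K) = 22.2 — off by 6.00.

R = (0.00, 0.00) ✓; RC at 136.9° ✓; |RC| = 19.10 ✓; ∠RCA = 92.90° ✓; |CA| = 17.20 ✓; ∠CAG = 52.70° ✓; |AG| = 9.100 ✓; ∠(AG, GT) = 90.00° ✓; |GT| = 16.30 ✓; ∠(GT, TZ) = 90.00° ✓; |TZ| = 10.50 ✓; ∠TZK = 127.6° ✓; |ZK| = 28.20 ✗.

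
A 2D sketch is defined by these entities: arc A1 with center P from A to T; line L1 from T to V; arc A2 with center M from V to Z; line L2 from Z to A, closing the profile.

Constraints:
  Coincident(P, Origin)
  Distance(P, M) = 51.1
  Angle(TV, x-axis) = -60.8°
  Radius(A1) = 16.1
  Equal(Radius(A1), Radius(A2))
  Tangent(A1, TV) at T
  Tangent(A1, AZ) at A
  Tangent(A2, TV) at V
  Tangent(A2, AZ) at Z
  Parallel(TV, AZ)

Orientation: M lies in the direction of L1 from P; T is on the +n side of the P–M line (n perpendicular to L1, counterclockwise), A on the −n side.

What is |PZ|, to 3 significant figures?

53.6

Tangency of A1 to both parallel lines with radius 16.1 puts T and A at P ± 16.1·n: T = (14.1, 7.85), A = (-14.1, -7.85). Equal radii place V and Z the same way about M: V = M + 16.1·n = (39.0, -36.8), Z = M − 16.1·n = (10.9, -52.5). Then |PZ| = |Z − P| = 53.6.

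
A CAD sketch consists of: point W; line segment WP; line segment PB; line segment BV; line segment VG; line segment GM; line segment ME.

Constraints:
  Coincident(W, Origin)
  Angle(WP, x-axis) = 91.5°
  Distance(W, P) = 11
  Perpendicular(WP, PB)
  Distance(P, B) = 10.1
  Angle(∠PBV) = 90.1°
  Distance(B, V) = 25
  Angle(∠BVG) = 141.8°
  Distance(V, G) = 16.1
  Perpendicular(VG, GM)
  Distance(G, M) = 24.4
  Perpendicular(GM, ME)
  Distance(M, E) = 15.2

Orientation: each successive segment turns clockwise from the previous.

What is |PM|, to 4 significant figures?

29.53

W is at the origin; WP runs at 91.5° with length 11.0, so P = (-0.2879, 11.00). WP ⟂ PB, so PB runs at 1.500°; with |PB| = 10.1, B = (9.809, 11.26). ∠PBV = 90.1° gives BV at -88.40° from the x-axis; with |BV| = 25.0, V = (10.51, -13.73). ∠BVG = 141.8° gives VG at -126.6° from the x-axis; with |VG| = 16.1, G = (0.9074, -26.65). VG ⟂ GM, so GM runs at 143.4°; with |GM| = 24.4, M = (-18.68, -12.11). Then |PM| = |M − P| = 29.53.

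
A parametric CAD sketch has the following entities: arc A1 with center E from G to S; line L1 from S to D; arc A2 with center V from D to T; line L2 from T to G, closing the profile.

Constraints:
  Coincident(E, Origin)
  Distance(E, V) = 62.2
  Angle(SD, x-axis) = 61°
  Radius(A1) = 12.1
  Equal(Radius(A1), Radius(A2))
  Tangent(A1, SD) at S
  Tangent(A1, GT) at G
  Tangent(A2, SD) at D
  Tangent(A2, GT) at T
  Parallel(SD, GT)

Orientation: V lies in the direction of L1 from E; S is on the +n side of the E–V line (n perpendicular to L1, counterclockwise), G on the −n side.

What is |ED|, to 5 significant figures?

63.366

The slot axis is L1's direction at 61.0°, so u = (cos 61.0°, sin 61.0°) = (0.48481, 0.87462) and n = (−sin 61.0°, cos 61.0°) = (-0.87462, 0.48481). E is at the origin and V lies 62.2 along u from E, so V = 62.2·u = (30.155, 54.401). Tangency of A1 to both parallel lines with radius 12.1 puts S and G at E ± 12.1·n: S = (-10.583, 5.8662), G = (10.583, -5.8662). Equal radii place D and T the same way about V: D = V + 12.1·n = (19.572, 60.268), T = V − 12.1·n = (40.738, 48.535). Then |ED| = |D − E| = 63.366.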